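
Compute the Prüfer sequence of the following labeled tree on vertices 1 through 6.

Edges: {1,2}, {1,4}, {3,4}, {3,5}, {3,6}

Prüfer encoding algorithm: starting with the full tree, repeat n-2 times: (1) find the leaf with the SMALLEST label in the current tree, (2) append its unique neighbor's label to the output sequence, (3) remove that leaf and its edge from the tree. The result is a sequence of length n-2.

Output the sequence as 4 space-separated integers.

Answer: 1 4 3 3

Derivation:
Step 1: leaves = {2,5,6}. Remove smallest leaf 2, emit neighbor 1.
Step 2: leaves = {1,5,6}. Remove smallest leaf 1, emit neighbor 4.
Step 3: leaves = {4,5,6}. Remove smallest leaf 4, emit neighbor 3.
Step 4: leaves = {5,6}. Remove smallest leaf 5, emit neighbor 3.
Done: 2 vertices remain (3, 6). Sequence = [1 4 3 3]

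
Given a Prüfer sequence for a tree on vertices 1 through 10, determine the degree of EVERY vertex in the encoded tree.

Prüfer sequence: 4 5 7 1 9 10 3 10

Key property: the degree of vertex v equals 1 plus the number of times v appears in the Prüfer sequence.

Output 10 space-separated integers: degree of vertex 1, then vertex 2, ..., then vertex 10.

Answer: 2 1 2 2 2 1 2 1 2 3

Derivation:
p_1 = 4: count[4] becomes 1
p_2 = 5: count[5] becomes 1
p_3 = 7: count[7] becomes 1
p_4 = 1: count[1] becomes 1
p_5 = 9: count[9] becomes 1
p_6 = 10: count[10] becomes 1
p_7 = 3: count[3] becomes 1
p_8 = 10: count[10] becomes 2
Degrees (1 + count): deg[1]=1+1=2, deg[2]=1+0=1, deg[3]=1+1=2, deg[4]=1+1=2, deg[5]=1+1=2, deg[6]=1+0=1, deg[7]=1+1=2, deg[8]=1+0=1, deg[9]=1+1=2, deg[10]=1+2=3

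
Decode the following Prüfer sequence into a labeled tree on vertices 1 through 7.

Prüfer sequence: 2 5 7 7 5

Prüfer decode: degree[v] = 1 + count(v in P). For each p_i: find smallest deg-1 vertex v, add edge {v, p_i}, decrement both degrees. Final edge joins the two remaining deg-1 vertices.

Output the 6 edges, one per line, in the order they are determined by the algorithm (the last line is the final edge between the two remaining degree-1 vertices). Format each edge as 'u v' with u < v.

Initial degrees: {1:1, 2:2, 3:1, 4:1, 5:3, 6:1, 7:3}
Step 1: smallest deg-1 vertex = 1, p_1 = 2. Add edge {1,2}. Now deg[1]=0, deg[2]=1.
Step 2: smallest deg-1 vertex = 2, p_2 = 5. Add edge {2,5}. Now deg[2]=0, deg[5]=2.
Step 3: smallest deg-1 vertex = 3, p_3 = 7. Add edge {3,7}. Now deg[3]=0, deg[7]=2.
Step 4: smallest deg-1 vertex = 4, p_4 = 7. Add edge {4,7}. Now deg[4]=0, deg[7]=1.
Step 5: smallest deg-1 vertex = 6, p_5 = 5. Add edge {5,6}. Now deg[6]=0, deg[5]=1.
Final: two remaining deg-1 vertices are 5, 7. Add edge {5,7}.

Answer: 1 2
2 5
3 7
4 7
5 6
5 7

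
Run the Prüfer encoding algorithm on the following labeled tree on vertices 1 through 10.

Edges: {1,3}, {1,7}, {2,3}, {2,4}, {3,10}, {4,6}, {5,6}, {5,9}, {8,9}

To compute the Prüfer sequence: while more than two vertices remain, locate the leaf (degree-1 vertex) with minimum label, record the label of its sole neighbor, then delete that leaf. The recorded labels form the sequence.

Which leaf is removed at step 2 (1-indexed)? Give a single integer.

Step 1: current leaves = {7,8,10}. Remove leaf 7 (neighbor: 1).
Step 2: current leaves = {1,8,10}. Remove leaf 1 (neighbor: 3).

Answer: 1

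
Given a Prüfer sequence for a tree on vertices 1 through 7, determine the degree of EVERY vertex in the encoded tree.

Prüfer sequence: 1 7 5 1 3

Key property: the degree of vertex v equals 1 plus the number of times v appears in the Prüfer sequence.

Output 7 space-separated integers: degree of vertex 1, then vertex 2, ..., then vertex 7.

Answer: 3 1 2 1 2 1 2

Derivation:
p_1 = 1: count[1] becomes 1
p_2 = 7: count[7] becomes 1
p_3 = 5: count[5] becomes 1
p_4 = 1: count[1] becomes 2
p_5 = 3: count[3] becomes 1
Degrees (1 + count): deg[1]=1+2=3, deg[2]=1+0=1, deg[3]=1+1=2, deg[4]=1+0=1, deg[5]=1+1=2, deg[6]=1+0=1, deg[7]=1+1=2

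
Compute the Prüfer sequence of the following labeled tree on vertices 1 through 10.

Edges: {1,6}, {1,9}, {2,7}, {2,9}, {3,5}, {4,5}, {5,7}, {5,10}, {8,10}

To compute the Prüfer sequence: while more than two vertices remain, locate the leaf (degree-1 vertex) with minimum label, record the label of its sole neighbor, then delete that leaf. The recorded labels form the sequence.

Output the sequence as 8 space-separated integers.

Answer: 5 5 1 9 10 2 7 5

Derivation:
Step 1: leaves = {3,4,6,8}. Remove smallest leaf 3, emit neighbor 5.
Step 2: leaves = {4,6,8}. Remove smallest leaf 4, emit neighbor 5.
Step 3: leaves = {6,8}. Remove smallest leaf 6, emit neighbor 1.
Step 4: leaves = {1,8}. Remove smallest leaf 1, emit neighbor 9.
Step 5: leaves = {8,9}. Remove smallest leaf 8, emit neighbor 10.
Step 6: leaves = {9,10}. Remove smallest leaf 9, emit neighbor 2.
Step 7: leaves = {2,10}. Remove smallest leaf 2, emit neighbor 7.
Step 8: leaves = {7,10}. Remove smallest leaf 7, emit neighbor 5.
Done: 2 vertices remain (5, 10). Sequence = [5 5 1 9 10 2 7 5]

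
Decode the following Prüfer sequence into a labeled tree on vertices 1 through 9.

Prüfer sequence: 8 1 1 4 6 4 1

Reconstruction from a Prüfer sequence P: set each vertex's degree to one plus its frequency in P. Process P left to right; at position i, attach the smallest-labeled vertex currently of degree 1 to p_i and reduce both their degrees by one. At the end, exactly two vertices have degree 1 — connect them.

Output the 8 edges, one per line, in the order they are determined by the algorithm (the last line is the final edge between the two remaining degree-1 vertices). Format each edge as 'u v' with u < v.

Initial degrees: {1:4, 2:1, 3:1, 4:3, 5:1, 6:2, 7:1, 8:2, 9:1}
Step 1: smallest deg-1 vertex = 2, p_1 = 8. Add edge {2,8}. Now deg[2]=0, deg[8]=1.
Step 2: smallest deg-1 vertex = 3, p_2 = 1. Add edge {1,3}. Now deg[3]=0, deg[1]=3.
Step 3: smallest deg-1 vertex = 5, p_3 = 1. Add edge {1,5}. Now deg[5]=0, deg[1]=2.
Step 4: smallest deg-1 vertex = 7, p_4 = 4. Add edge {4,7}. Now deg[7]=0, deg[4]=2.
Step 5: smallest deg-1 vertex = 8, p_5 = 6. Add edge {6,8}. Now deg[8]=0, deg[6]=1.
Step 6: smallest deg-1 vertex = 6, p_6 = 4. Add edge {4,6}. Now deg[6]=0, deg[4]=1.
Step 7: smallest deg-1 vertex = 4, p_7 = 1. Add edge {1,4}. Now deg[4]=0, deg[1]=1.
Final: two remaining deg-1 vertices are 1, 9. Add edge {1,9}.

Answer: 2 8
1 3
1 5
4 7
6 8
4 6
1 4
1 9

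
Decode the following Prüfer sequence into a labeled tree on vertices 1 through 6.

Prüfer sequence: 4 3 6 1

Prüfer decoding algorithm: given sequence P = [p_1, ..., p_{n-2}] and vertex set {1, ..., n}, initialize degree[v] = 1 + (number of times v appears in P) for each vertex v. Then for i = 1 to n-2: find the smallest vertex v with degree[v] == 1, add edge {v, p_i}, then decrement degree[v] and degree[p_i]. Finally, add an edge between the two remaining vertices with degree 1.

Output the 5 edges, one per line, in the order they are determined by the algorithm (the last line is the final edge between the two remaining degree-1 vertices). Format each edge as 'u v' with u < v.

Initial degrees: {1:2, 2:1, 3:2, 4:2, 5:1, 6:2}
Step 1: smallest deg-1 vertex = 2, p_1 = 4. Add edge {2,4}. Now deg[2]=0, deg[4]=1.
Step 2: smallest deg-1 vertex = 4, p_2 = 3. Add edge {3,4}. Now deg[4]=0, deg[3]=1.
Step 3: smallest deg-1 vertex = 3, p_3 = 6. Add edge {3,6}. Now deg[3]=0, deg[6]=1.
Step 4: smallest deg-1 vertex = 5, p_4 = 1. Add edge {1,5}. Now deg[5]=0, deg[1]=1.
Final: two remaining deg-1 vertices are 1, 6. Add edge {1,6}.

Answer: 2 4
3 4
3 6
1 5
1 6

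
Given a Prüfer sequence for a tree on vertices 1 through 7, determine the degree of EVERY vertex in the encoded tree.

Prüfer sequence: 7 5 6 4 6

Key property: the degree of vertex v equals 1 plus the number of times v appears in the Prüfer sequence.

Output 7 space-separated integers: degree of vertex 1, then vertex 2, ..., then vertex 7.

Answer: 1 1 1 2 2 3 2

Derivation:
p_1 = 7: count[7] becomes 1
p_2 = 5: count[5] becomes 1
p_3 = 6: count[6] becomes 1
p_4 = 4: count[4] becomes 1
p_5 = 6: count[6] becomes 2
Degrees (1 + count): deg[1]=1+0=1, deg[2]=1+0=1, deg[3]=1+0=1, deg[4]=1+1=2, deg[5]=1+1=2, deg[6]=1+2=3, deg[7]=1+1=2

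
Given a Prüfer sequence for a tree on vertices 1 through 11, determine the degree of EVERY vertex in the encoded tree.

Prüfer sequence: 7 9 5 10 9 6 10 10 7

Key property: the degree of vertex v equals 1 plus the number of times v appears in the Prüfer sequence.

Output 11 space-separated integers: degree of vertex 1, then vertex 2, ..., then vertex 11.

p_1 = 7: count[7] becomes 1
p_2 = 9: count[9] becomes 1
p_3 = 5: count[5] becomes 1
p_4 = 10: count[10] becomes 1
p_5 = 9: count[9] becomes 2
p_6 = 6: count[6] becomes 1
p_7 = 10: count[10] becomes 2
p_8 = 10: count[10] becomes 3
p_9 = 7: count[7] becomes 2
Degrees (1 + count): deg[1]=1+0=1, deg[2]=1+0=1, deg[3]=1+0=1, deg[4]=1+0=1, deg[5]=1+1=2, deg[6]=1+1=2, deg[7]=1+2=3, deg[8]=1+0=1, deg[9]=1+2=3, deg[10]=1+3=4, deg[11]=1+0=1

Answer: 1 1 1 1 2 2 3 1 3 4 1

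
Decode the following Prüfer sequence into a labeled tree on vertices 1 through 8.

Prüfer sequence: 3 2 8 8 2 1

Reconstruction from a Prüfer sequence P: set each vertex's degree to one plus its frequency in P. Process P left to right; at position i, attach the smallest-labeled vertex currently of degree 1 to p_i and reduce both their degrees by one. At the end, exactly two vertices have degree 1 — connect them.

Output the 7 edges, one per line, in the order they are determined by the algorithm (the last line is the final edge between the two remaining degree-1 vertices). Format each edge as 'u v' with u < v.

Initial degrees: {1:2, 2:3, 3:2, 4:1, 5:1, 6:1, 7:1, 8:3}
Step 1: smallest deg-1 vertex = 4, p_1 = 3. Add edge {3,4}. Now deg[4]=0, deg[3]=1.
Step 2: smallest deg-1 vertex = 3, p_2 = 2. Add edge {2,3}. Now deg[3]=0, deg[2]=2.
Step 3: smallest deg-1 vertex = 5, p_3 = 8. Add edge {5,8}. Now deg[5]=0, deg[8]=2.
Step 4: smallest deg-1 vertex = 6, p_4 = 8. Add edge {6,8}. Now deg[6]=0, deg[8]=1.
Step 5: smallest deg-1 vertex = 7, p_5 = 2. Add edge {2,7}. Now deg[7]=0, deg[2]=1.
Step 6: smallest deg-1 vertex = 2, p_6 = 1. Add edge {1,2}. Now deg[2]=0, deg[1]=1.
Final: two remaining deg-1 vertices are 1, 8. Add edge {1,8}.

Answer: 3 4
2 3
5 8
6 8
2 7
1 2
1 8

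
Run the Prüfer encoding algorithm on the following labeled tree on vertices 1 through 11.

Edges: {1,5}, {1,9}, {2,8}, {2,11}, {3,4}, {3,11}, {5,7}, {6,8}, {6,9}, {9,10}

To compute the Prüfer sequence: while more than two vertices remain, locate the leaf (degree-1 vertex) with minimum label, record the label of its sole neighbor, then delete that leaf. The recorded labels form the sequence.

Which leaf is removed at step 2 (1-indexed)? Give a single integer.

Step 1: current leaves = {4,7,10}. Remove leaf 4 (neighbor: 3).
Step 2: current leaves = {3,7,10}. Remove leaf 3 (neighbor: 11).

Answer: 3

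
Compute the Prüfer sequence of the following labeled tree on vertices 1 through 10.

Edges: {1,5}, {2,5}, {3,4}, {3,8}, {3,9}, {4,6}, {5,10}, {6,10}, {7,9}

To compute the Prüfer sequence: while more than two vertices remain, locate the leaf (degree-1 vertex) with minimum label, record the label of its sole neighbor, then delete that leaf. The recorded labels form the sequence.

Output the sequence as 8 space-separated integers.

Step 1: leaves = {1,2,7,8}. Remove smallest leaf 1, emit neighbor 5.
Step 2: leaves = {2,7,8}. Remove smallest leaf 2, emit neighbor 5.
Step 3: leaves = {5,7,8}. Remove smallest leaf 5, emit neighbor 10.
Step 4: leaves = {7,8,10}. Remove smallest leaf 7, emit neighbor 9.
Step 5: leaves = {8,9,10}. Remove smallest leaf 8, emit neighbor 3.
Step 6: leaves = {9,10}. Remove smallest leaf 9, emit neighbor 3.
Step 7: leaves = {3,10}. Remove smallest leaf 3, emit neighbor 4.
Step 8: leaves = {4,10}. Remove smallest leaf 4, emit neighbor 6.
Done: 2 vertices remain (6, 10). Sequence = [5 5 10 9 3 3 4 6]

Answer: 5 5 10 9 3 3 4 6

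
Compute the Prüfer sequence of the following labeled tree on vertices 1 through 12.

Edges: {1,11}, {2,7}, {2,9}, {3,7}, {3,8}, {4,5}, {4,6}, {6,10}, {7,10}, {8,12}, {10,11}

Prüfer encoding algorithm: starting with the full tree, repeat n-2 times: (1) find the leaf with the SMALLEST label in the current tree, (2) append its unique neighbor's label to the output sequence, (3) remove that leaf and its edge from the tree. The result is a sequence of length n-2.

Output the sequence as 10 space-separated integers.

Step 1: leaves = {1,5,9,12}. Remove smallest leaf 1, emit neighbor 11.
Step 2: leaves = {5,9,11,12}. Remove smallest leaf 5, emit neighbor 4.
Step 3: leaves = {4,9,11,12}. Remove smallest leaf 4, emit neighbor 6.
Step 4: leaves = {6,9,11,12}. Remove smallest leaf 6, emit neighbor 10.
Step 5: leaves = {9,11,12}. Remove smallest leaf 9, emit neighbor 2.
Step 6: leaves = {2,11,12}. Remove smallest leaf 2, emit neighbor 7.
Step 7: leaves = {11,12}. Remove smallest leaf 11, emit neighbor 10.
Step 8: leaves = {10,12}. Remove smallest leaf 10, emit neighbor 7.
Step 9: leaves = {7,12}. Remove smallest leaf 7, emit neighbor 3.
Step 10: leaves = {3,12}. Remove smallest leaf 3, emit neighbor 8.
Done: 2 vertices remain (8, 12). Sequence = [11 4 6 10 2 7 10 7 3 8]

Answer: 11 4 6 10 2 7 10 7 3 8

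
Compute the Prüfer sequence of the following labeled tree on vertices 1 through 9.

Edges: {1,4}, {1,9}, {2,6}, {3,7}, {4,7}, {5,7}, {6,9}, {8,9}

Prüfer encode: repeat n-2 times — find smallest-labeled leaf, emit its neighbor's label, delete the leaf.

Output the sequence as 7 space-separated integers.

Step 1: leaves = {2,3,5,8}. Remove smallest leaf 2, emit neighbor 6.
Step 2: leaves = {3,5,6,8}. Remove smallest leaf 3, emit neighbor 7.
Step 3: leaves = {5,6,8}. Remove smallest leaf 5, emit neighbor 7.
Step 4: leaves = {6,7,8}. Remove smallest leaf 6, emit neighbor 9.
Step 5: leaves = {7,8}. Remove smallest leaf 7, emit neighbor 4.
Step 6: leaves = {4,8}. Remove smallest leaf 4, emit neighbor 1.
Step 7: leaves = {1,8}. Remove smallest leaf 1, emit neighbor 9.
Done: 2 vertices remain (8, 9). Sequence = [6 7 7 9 4 1 9]

Answer: 6 7 7 9 4 1 9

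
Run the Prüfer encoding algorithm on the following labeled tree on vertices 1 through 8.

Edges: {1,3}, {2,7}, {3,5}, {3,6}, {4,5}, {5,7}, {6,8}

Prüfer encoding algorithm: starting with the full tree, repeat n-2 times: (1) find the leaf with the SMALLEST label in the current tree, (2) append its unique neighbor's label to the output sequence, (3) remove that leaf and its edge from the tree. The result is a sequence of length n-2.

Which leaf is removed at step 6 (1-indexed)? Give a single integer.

Step 1: current leaves = {1,2,4,8}. Remove leaf 1 (neighbor: 3).
Step 2: current leaves = {2,4,8}. Remove leaf 2 (neighbor: 7).
Step 3: current leaves = {4,7,8}. Remove leaf 4 (neighbor: 5).
Step 4: current leaves = {7,8}. Remove leaf 7 (neighbor: 5).
Step 5: current leaves = {5,8}. Remove leaf 5 (neighbor: 3).
Step 6: current leaves = {3,8}. Remove leaf 3 (neighbor: 6).

Answer: 3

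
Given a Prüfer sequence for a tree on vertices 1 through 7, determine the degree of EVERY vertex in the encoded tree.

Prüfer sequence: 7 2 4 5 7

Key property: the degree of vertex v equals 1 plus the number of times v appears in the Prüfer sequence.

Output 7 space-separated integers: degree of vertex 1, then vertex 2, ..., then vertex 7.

Answer: 1 2 1 2 2 1 3

Derivation:
p_1 = 7: count[7] becomes 1
p_2 = 2: count[2] becomes 1
p_3 = 4: count[4] becomes 1
p_4 = 5: count[5] becomes 1
p_5 = 7: count[7] becomes 2
Degrees (1 + count): deg[1]=1+0=1, deg[2]=1+1=2, deg[3]=1+0=1, deg[4]=1+1=2, deg[5]=1+1=2, deg[6]=1+0=1, deg[7]=1+2=3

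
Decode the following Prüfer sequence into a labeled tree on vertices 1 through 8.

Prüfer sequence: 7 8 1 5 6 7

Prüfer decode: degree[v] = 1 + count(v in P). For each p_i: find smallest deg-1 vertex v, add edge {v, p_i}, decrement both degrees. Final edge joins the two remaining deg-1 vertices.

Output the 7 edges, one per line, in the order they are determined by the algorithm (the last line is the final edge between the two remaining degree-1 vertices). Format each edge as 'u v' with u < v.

Answer: 2 7
3 8
1 4
1 5
5 6
6 7
7 8

Derivation:
Initial degrees: {1:2, 2:1, 3:1, 4:1, 5:2, 6:2, 7:3, 8:2}
Step 1: smallest deg-1 vertex = 2, p_1 = 7. Add edge {2,7}. Now deg[2]=0, deg[7]=2.
Step 2: smallest deg-1 vertex = 3, p_2 = 8. Add edge {3,8}. Now deg[3]=0, deg[8]=1.
Step 3: smallest deg-1 vertex = 4, p_3 = 1. Add edge {1,4}. Now deg[4]=0, deg[1]=1.
Step 4: smallest deg-1 vertex = 1, p_4 = 5. Add edge {1,5}. Now deg[1]=0, deg[5]=1.
Step 5: smallest deg-1 vertex = 5, p_5 = 6. Add edge {5,6}. Now deg[5]=0, deg[6]=1.
Step 6: smallest deg-1 vertex = 6, p_6 = 7. Add edge {6,7}. Now deg[6]=0, deg[7]=1.
Final: two remaining deg-1 vertices are 7, 8. Add edge {7,8}.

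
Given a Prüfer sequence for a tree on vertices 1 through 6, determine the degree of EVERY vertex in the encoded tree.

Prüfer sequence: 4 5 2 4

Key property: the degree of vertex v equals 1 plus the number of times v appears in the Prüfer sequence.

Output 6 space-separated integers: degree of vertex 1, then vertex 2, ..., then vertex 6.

p_1 = 4: count[4] becomes 1
p_2 = 5: count[5] becomes 1
p_3 = 2: count[2] becomes 1
p_4 = 4: count[4] becomes 2
Degrees (1 + count): deg[1]=1+0=1, deg[2]=1+1=2, deg[3]=1+0=1, deg[4]=1+2=3, deg[5]=1+1=2, deg[6]=1+0=1

Answer: 1 2 1 3 2 1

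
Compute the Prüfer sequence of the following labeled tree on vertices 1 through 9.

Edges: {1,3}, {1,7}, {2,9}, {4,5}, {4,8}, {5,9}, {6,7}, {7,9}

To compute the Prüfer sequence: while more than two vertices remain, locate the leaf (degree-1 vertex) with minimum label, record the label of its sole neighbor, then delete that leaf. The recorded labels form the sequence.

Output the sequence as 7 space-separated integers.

Step 1: leaves = {2,3,6,8}. Remove smallest leaf 2, emit neighbor 9.
Step 2: leaves = {3,6,8}. Remove smallest leaf 3, emit neighbor 1.
Step 3: leaves = {1,6,8}. Remove smallest leaf 1, emit neighbor 7.
Step 4: leaves = {6,8}. Remove smallest leaf 6, emit neighbor 7.
Step 5: leaves = {7,8}. Remove smallest leaf 7, emit neighbor 9.
Step 6: leaves = {8,9}. Remove smallest leaf 8, emit neighbor 4.
Step 7: leaves = {4,9}. Remove smallest leaf 4, emit neighbor 5.
Done: 2 vertices remain (5, 9). Sequence = [9 1 7 7 9 4 5]

Answer: 9 1 7 7 9 4 5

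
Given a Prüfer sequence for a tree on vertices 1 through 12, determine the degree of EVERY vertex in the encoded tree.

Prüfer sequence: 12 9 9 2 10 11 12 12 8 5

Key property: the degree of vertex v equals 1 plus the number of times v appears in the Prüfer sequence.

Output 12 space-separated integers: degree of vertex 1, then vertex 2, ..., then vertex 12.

p_1 = 12: count[12] becomes 1
p_2 = 9: count[9] becomes 1
p_3 = 9: count[9] becomes 2
p_4 = 2: count[2] becomes 1
p_5 = 10: count[10] becomes 1
p_6 = 11: count[11] becomes 1
p_7 = 12: count[12] becomes 2
p_8 = 12: count[12] becomes 3
p_9 = 8: count[8] becomes 1
p_10 = 5: count[5] becomes 1
Degrees (1 + count): deg[1]=1+0=1, deg[2]=1+1=2, deg[3]=1+0=1, deg[4]=1+0=1, deg[5]=1+1=2, deg[6]=1+0=1, deg[7]=1+0=1, deg[8]=1+1=2, deg[9]=1+2=3, deg[10]=1+1=2, deg[11]=1+1=2, deg[12]=1+3=4

Answer: 1 2 1 1 2 1 1 2 3 2 2 4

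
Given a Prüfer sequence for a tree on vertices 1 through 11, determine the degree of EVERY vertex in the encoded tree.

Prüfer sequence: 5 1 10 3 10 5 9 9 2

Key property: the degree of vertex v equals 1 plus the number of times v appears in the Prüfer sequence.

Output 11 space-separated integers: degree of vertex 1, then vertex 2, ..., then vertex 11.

p_1 = 5: count[5] becomes 1
p_2 = 1: count[1] becomes 1
p_3 = 10: count[10] becomes 1
p_4 = 3: count[3] becomes 1
p_5 = 10: count[10] becomes 2
p_6 = 5: count[5] becomes 2
p_7 = 9: count[9] becomes 1
p_8 = 9: count[9] becomes 2
p_9 = 2: count[2] becomes 1
Degrees (1 + count): deg[1]=1+1=2, deg[2]=1+1=2, deg[3]=1+1=2, deg[4]=1+0=1, deg[5]=1+2=3, deg[6]=1+0=1, deg[7]=1+0=1, deg[8]=1+0=1, deg[9]=1+2=3, deg[10]=1+2=3, deg[11]=1+0=1

Answer: 2 2 2 1 3 1 1 1 3 3 1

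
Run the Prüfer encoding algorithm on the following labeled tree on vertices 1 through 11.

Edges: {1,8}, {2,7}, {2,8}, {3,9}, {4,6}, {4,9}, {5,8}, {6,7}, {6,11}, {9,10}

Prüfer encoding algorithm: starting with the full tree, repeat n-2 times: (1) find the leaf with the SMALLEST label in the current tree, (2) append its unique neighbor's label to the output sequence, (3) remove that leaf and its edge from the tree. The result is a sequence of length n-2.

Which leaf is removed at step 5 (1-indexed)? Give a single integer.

Step 1: current leaves = {1,3,5,10,11}. Remove leaf 1 (neighbor: 8).
Step 2: current leaves = {3,5,10,11}. Remove leaf 3 (neighbor: 9).
Step 3: current leaves = {5,10,11}. Remove leaf 5 (neighbor: 8).
Step 4: current leaves = {8,10,11}. Remove leaf 8 (neighbor: 2).
Step 5: current leaves = {2,10,11}. Remove leaf 2 (neighbor: 7).

Answer: 2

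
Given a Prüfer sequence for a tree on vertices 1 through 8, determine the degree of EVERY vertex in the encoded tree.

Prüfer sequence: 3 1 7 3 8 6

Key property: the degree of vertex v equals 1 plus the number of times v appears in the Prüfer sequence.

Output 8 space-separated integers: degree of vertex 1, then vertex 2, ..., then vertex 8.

p_1 = 3: count[3] becomes 1
p_2 = 1: count[1] becomes 1
p_3 = 7: count[7] becomes 1
p_4 = 3: count[3] becomes 2
p_5 = 8: count[8] becomes 1
p_6 = 6: count[6] becomes 1
Degrees (1 + count): deg[1]=1+1=2, deg[2]=1+0=1, deg[3]=1+2=3, deg[4]=1+0=1, deg[5]=1+0=1, deg[6]=1+1=2, deg[7]=1+1=2, deg[8]=1+1=2

Answer: 2 1 3 1 1 2 2 2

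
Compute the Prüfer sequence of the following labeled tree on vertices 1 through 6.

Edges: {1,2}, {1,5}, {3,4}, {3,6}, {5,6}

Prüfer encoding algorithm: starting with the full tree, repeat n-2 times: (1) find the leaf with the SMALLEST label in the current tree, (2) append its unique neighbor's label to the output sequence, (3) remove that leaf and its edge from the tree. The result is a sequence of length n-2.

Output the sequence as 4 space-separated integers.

Answer: 1 5 3 6

Derivation:
Step 1: leaves = {2,4}. Remove smallest leaf 2, emit neighbor 1.
Step 2: leaves = {1,4}. Remove smallest leaf 1, emit neighbor 5.
Step 3: leaves = {4,5}. Remove smallest leaf 4, emit neighbor 3.
Step 4: leaves = {3,5}. Remove smallest leaf 3, emit neighbor 6.
Done: 2 vertices remain (5, 6). Sequence = [1 5 3 6]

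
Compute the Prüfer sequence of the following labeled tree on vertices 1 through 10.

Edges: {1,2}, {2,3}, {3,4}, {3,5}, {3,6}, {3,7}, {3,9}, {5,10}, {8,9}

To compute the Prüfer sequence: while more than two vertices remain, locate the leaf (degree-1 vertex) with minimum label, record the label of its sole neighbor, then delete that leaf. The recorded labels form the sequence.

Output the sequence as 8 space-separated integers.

Step 1: leaves = {1,4,6,7,8,10}. Remove smallest leaf 1, emit neighbor 2.
Step 2: leaves = {2,4,6,7,8,10}. Remove smallest leaf 2, emit neighbor 3.
Step 3: leaves = {4,6,7,8,10}. Remove smallest leaf 4, emit neighbor 3.
Step 4: leaves = {6,7,8,10}. Remove smallest leaf 6, emit neighbor 3.
Step 5: leaves = {7,8,10}. Remove smallest leaf 7, emit neighbor 3.
Step 6: leaves = {8,10}. Remove smallest leaf 8, emit neighbor 9.
Step 7: leaves = {9,10}. Remove smallest leaf 9, emit neighbor 3.
Step 8: leaves = {3,10}. Remove smallest leaf 3, emit neighbor 5.
Done: 2 vertices remain (5, 10). Sequence = [2 3 3 3 3 9 3 5]

Answer: 2 3 3 3 3 9 3 5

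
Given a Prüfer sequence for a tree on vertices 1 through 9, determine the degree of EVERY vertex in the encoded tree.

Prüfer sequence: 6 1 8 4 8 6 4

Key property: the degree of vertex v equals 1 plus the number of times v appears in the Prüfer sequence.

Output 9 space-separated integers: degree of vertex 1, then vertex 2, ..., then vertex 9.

p_1 = 6: count[6] becomes 1
p_2 = 1: count[1] becomes 1
p_3 = 8: count[8] becomes 1
p_4 = 4: count[4] becomes 1
p_5 = 8: count[8] becomes 2
p_6 = 6: count[6] becomes 2
p_7 = 4: count[4] becomes 2
Degrees (1 + count): deg[1]=1+1=2, deg[2]=1+0=1, deg[3]=1+0=1, deg[4]=1+2=3, deg[5]=1+0=1, deg[6]=1+2=3, deg[7]=1+0=1, deg[8]=1+2=3, deg[9]=1+0=1

Answer: 2 1 1 3 1 3 1 3 1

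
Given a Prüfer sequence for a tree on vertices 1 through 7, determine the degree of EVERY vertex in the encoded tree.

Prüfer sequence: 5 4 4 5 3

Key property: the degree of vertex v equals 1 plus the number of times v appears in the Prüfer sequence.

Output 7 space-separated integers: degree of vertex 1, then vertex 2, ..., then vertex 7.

p_1 = 5: count[5] becomes 1
p_2 = 4: count[4] becomes 1
p_3 = 4: count[4] becomes 2
p_4 = 5: count[5] becomes 2
p_5 = 3: count[3] becomes 1
Degrees (1 + count): deg[1]=1+0=1, deg[2]=1+0=1, deg[3]=1+1=2, deg[4]=1+2=3, deg[5]=1+2=3, deg[6]=1+0=1, deg[7]=1+0=1

Answer: 1 1 2 3 3 1 1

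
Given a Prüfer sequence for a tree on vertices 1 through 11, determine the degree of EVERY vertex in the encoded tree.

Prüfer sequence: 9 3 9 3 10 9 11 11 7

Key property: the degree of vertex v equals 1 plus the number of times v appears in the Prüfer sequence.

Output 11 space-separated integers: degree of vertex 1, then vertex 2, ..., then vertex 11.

Answer: 1 1 3 1 1 1 2 1 4 2 3

Derivation:
p_1 = 9: count[9] becomes 1
p_2 = 3: count[3] becomes 1
p_3 = 9: count[9] becomes 2
p_4 = 3: count[3] becomes 2
p_5 = 10: count[10] becomes 1
p_6 = 9: count[9] becomes 3
p_7 = 11: count[11] becomes 1
p_8 = 11: count[11] becomes 2
p_9 = 7: count[7] becomes 1
Degrees (1 + count): deg[1]=1+0=1, deg[2]=1+0=1, deg[3]=1+2=3, deg[4]=1+0=1, deg[5]=1+0=1, deg[6]=1+0=1, deg[7]=1+1=2, deg[8]=1+0=1, deg[9]=1+3=4, deg[10]=1+1=2, deg[11]=1+2=3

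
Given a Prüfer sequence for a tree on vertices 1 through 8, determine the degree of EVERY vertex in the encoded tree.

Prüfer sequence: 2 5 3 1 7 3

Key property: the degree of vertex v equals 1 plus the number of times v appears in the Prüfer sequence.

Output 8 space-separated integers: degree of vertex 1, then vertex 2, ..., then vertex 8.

p_1 = 2: count[2] becomes 1
p_2 = 5: count[5] becomes 1
p_3 = 3: count[3] becomes 1
p_4 = 1: count[1] becomes 1
p_5 = 7: count[7] becomes 1
p_6 = 3: count[3] becomes 2
Degrees (1 + count): deg[1]=1+1=2, deg[2]=1+1=2, deg[3]=1+2=3, deg[4]=1+0=1, deg[5]=1+1=2, deg[6]=1+0=1, deg[7]=1+1=2, deg[8]=1+0=1

Answer: 2 2 3 1 2 1 2 1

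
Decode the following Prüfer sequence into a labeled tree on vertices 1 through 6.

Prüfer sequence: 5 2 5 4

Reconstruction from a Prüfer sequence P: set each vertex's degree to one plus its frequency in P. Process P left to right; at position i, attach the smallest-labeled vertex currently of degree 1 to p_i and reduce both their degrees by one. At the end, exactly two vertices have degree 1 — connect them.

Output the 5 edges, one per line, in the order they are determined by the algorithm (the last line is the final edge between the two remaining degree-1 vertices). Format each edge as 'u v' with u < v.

Answer: 1 5
2 3
2 5
4 5
4 6

Derivation:
Initial degrees: {1:1, 2:2, 3:1, 4:2, 5:3, 6:1}
Step 1: smallest deg-1 vertex = 1, p_1 = 5. Add edge {1,5}. Now deg[1]=0, deg[5]=2.
Step 2: smallest deg-1 vertex = 3, p_2 = 2. Add edge {2,3}. Now deg[3]=0, deg[2]=1.
Step 3: smallest deg-1 vertex = 2, p_3 = 5. Add edge {2,5}. Now deg[2]=0, deg[5]=1.
Step 4: smallest deg-1 vertex = 5, p_4 = 4. Add edge {4,5}. Now deg[5]=0, deg[4]=1.
Final: two remaining deg-1 vertices are 4, 6. Add edge {4,6}.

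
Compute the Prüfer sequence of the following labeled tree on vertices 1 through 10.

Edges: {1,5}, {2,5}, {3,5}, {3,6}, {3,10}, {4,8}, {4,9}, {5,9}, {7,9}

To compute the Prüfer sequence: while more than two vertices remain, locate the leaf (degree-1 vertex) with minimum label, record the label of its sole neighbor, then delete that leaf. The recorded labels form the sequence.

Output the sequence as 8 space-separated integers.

Step 1: leaves = {1,2,6,7,8,10}. Remove smallest leaf 1, emit neighbor 5.
Step 2: leaves = {2,6,7,8,10}. Remove smallest leaf 2, emit neighbor 5.
Step 3: leaves = {6,7,8,10}. Remove smallest leaf 6, emit neighbor 3.
Step 4: leaves = {7,8,10}. Remove smallest leaf 7, emit neighbor 9.
Step 5: leaves = {8,10}. Remove smallest leaf 8, emit neighbor 4.
Step 6: leaves = {4,10}. Remove smallest leaf 4, emit neighbor 9.
Step 7: leaves = {9,10}. Remove smallest leaf 9, emit neighbor 5.
Step 8: leaves = {5,10}. Remove smallest leaf 5, emit neighbor 3.
Done: 2 vertices remain (3, 10). Sequence = [5 5 3 9 4 9 5 3]

Answer: 5 5 3 9 4 9 5 3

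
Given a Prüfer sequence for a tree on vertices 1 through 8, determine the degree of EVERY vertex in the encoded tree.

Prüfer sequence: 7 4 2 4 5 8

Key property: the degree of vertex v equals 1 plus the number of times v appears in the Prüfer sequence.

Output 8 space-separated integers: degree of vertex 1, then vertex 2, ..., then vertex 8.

p_1 = 7: count[7] becomes 1
p_2 = 4: count[4] becomes 1
p_3 = 2: count[2] becomes 1
p_4 = 4: count[4] becomes 2
p_5 = 5: count[5] becomes 1
p_6 = 8: count[8] becomes 1
Degrees (1 + count): deg[1]=1+0=1, deg[2]=1+1=2, deg[3]=1+0=1, deg[4]=1+2=3, deg[5]=1+1=2, deg[6]=1+0=1, deg[7]=1+1=2, deg[8]=1+1=2

Answer: 1 2 1 3 2 1 2 2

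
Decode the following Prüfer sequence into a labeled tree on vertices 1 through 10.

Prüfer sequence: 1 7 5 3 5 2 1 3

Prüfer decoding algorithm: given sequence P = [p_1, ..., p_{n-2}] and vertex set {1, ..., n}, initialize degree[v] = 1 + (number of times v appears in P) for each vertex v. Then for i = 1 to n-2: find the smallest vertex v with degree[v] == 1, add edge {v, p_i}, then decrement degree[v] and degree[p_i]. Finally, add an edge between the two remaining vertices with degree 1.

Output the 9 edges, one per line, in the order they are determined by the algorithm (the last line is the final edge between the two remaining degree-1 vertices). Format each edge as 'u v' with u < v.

Answer: 1 4
6 7
5 7
3 8
5 9
2 5
1 2
1 3
3 10

Derivation:
Initial degrees: {1:3, 2:2, 3:3, 4:1, 5:3, 6:1, 7:2, 8:1, 9:1, 10:1}
Step 1: smallest deg-1 vertex = 4, p_1 = 1. Add edge {1,4}. Now deg[4]=0, deg[1]=2.
Step 2: smallest deg-1 vertex = 6, p_2 = 7. Add edge {6,7}. Now deg[6]=0, deg[7]=1.
Step 3: smallest deg-1 vertex = 7, p_3 = 5. Add edge {5,7}. Now deg[7]=0, deg[5]=2.
Step 4: smallest deg-1 vertex = 8, p_4 = 3. Add edge {3,8}. Now deg[8]=0, deg[3]=2.
Step 5: smallest deg-1 vertex = 9, p_5 = 5. Add edge {5,9}. Now deg[9]=0, deg[5]=1.
Step 6: smallest deg-1 vertex = 5, p_6 = 2. Add edge {2,5}. Now deg[5]=0, deg[2]=1.
Step 7: smallest deg-1 vertex = 2, p_7 = 1. Add edge {1,2}. Now deg[2]=0, deg[1]=1.
Step 8: smallest deg-1 vertex = 1, p_8 = 3. Add edge {1,3}. Now deg[1]=0, deg[3]=1.
Final: two remaining deg-1 vertices are 3, 10. Add edge {3,10}.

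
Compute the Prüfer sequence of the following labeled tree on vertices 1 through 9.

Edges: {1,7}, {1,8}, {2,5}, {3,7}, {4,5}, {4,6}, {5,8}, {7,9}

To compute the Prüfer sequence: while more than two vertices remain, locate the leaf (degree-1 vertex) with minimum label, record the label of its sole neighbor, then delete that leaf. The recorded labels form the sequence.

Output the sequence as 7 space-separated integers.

Step 1: leaves = {2,3,6,9}. Remove smallest leaf 2, emit neighbor 5.
Step 2: leaves = {3,6,9}. Remove smallest leaf 3, emit neighbor 7.
Step 3: leaves = {6,9}. Remove smallest leaf 6, emit neighbor 4.
Step 4: leaves = {4,9}. Remove smallest leaf 4, emit neighbor 5.
Step 5: leaves = {5,9}. Remove smallest leaf 5, emit neighbor 8.
Step 6: leaves = {8,9}. Remove smallest leaf 8, emit neighbor 1.
Step 7: leaves = {1,9}. Remove smallest leaf 1, emit neighbor 7.
Done: 2 vertices remain (7, 9). Sequence = [5 7 4 5 8 1 7]

Answer: 5 7 4 5 8 1 7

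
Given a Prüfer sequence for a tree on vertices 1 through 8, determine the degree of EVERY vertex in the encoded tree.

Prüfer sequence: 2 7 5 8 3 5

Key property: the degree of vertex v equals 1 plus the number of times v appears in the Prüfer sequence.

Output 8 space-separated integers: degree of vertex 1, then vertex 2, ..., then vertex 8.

Answer: 1 2 2 1 3 1 2 2

Derivation:
p_1 = 2: count[2] becomes 1
p_2 = 7: count[7] becomes 1
p_3 = 5: count[5] becomes 1
p_4 = 8: count[8] becomes 1
p_5 = 3: count[3] becomes 1
p_6 = 5: count[5] becomes 2
Degrees (1 + count): deg[1]=1+0=1, deg[2]=1+1=2, deg[3]=1+1=2, deg[4]=1+0=1, deg[5]=1+2=3, deg[6]=1+0=1, deg[7]=1+1=2, deg[8]=1+1=2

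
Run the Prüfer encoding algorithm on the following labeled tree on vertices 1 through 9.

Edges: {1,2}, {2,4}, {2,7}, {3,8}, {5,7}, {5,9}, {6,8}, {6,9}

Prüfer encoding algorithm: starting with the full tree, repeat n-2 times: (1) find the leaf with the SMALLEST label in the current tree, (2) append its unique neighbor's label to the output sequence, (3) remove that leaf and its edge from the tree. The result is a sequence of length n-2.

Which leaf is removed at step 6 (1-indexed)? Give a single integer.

Step 1: current leaves = {1,3,4}. Remove leaf 1 (neighbor: 2).
Step 2: current leaves = {3,4}. Remove leaf 3 (neighbor: 8).
Step 3: current leaves = {4,8}. Remove leaf 4 (neighbor: 2).
Step 4: current leaves = {2,8}. Remove leaf 2 (neighbor: 7).
Step 5: current leaves = {7,8}. Remove leaf 7 (neighbor: 5).
Step 6: current leaves = {5,8}. Remove leaf 5 (neighbor: 9).

Answer: 5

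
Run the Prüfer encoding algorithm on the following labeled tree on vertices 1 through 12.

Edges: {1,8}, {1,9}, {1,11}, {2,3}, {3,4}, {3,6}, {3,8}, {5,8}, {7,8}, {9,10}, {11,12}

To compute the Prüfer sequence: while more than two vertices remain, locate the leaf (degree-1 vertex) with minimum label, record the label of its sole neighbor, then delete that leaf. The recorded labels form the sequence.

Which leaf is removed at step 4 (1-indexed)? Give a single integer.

Answer: 6

Derivation:
Step 1: current leaves = {2,4,5,6,7,10,12}. Remove leaf 2 (neighbor: 3).
Step 2: current leaves = {4,5,6,7,10,12}. Remove leaf 4 (neighbor: 3).
Step 3: current leaves = {5,6,7,10,12}. Remove leaf 5 (neighbor: 8).
Step 4: current leaves = {6,7,10,12}. Remove leaf 6 (neighbor: 3).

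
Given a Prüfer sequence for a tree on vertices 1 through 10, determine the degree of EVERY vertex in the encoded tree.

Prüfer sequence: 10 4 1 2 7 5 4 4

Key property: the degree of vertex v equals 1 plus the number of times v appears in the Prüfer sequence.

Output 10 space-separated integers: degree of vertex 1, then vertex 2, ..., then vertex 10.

Answer: 2 2 1 4 2 1 2 1 1 2

Derivation:
p_1 = 10: count[10] becomes 1
p_2 = 4: count[4] becomes 1
p_3 = 1: count[1] becomes 1
p_4 = 2: count[2] becomes 1
p_5 = 7: count[7] becomes 1
p_6 = 5: count[5] becomes 1
p_7 = 4: count[4] becomes 2
p_8 = 4: count[4] becomes 3
Degrees (1 + count): deg[1]=1+1=2, deg[2]=1+1=2, deg[3]=1+0=1, deg[4]=1+3=4, deg[5]=1+1=2, deg[6]=1+0=1, deg[7]=1+1=2, deg[8]=1+0=1, deg[9]=1+0=1, deg[10]=1+1=2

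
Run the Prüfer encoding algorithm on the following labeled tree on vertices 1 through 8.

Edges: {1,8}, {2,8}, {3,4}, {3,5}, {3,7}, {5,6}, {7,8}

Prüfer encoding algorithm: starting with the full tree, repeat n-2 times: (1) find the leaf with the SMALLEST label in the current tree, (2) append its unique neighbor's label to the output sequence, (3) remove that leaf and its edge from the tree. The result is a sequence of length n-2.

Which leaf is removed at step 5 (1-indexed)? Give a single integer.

Answer: 5

Derivation:
Step 1: current leaves = {1,2,4,6}. Remove leaf 1 (neighbor: 8).
Step 2: current leaves = {2,4,6}. Remove leaf 2 (neighbor: 8).
Step 3: current leaves = {4,6,8}. Remove leaf 4 (neighbor: 3).
Step 4: current leaves = {6,8}. Remove leaf 6 (neighbor: 5).
Step 5: current leaves = {5,8}. Remove leaf 5 (neighbor: 3).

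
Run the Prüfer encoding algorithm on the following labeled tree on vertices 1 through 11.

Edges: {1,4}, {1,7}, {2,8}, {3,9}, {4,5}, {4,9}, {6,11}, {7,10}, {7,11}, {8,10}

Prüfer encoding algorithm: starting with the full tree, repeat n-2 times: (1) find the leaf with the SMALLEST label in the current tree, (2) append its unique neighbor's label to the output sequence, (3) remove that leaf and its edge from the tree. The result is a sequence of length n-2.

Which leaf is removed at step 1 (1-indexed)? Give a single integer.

Step 1: current leaves = {2,3,5,6}. Remove leaf 2 (neighbor: 8).

Answer: 2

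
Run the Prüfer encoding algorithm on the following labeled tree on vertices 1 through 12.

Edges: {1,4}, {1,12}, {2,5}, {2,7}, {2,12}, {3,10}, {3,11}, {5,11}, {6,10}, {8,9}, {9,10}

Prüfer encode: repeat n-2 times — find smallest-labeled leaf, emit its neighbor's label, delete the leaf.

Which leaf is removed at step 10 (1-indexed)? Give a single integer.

Step 1: current leaves = {4,6,7,8}. Remove leaf 4 (neighbor: 1).
Step 2: current leaves = {1,6,7,8}. Remove leaf 1 (neighbor: 12).
Step 3: current leaves = {6,7,8,12}. Remove leaf 6 (neighbor: 10).
Step 4: current leaves = {7,8,12}. Remove leaf 7 (neighbor: 2).
Step 5: current leaves = {8,12}. Remove leaf 8 (neighbor: 9).
Step 6: current leaves = {9,12}. Remove leaf 9 (neighbor: 10).
Step 7: current leaves = {10,12}. Remove leaf 10 (neighbor: 3).
Step 8: current leaves = {3,12}. Remove leaf 3 (neighbor: 11).
Step 9: current leaves = {11,12}. Remove leaf 11 (neighbor: 5).
Step 10: current leaves = {5,12}. Remove leaf 5 (neighbor: 2).

Answer: 5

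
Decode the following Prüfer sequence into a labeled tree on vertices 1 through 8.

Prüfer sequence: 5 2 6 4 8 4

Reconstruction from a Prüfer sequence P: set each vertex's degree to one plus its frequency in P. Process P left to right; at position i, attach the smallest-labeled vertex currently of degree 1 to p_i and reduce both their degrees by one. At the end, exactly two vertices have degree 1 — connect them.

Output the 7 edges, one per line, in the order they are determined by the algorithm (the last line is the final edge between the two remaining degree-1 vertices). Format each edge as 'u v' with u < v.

Initial degrees: {1:1, 2:2, 3:1, 4:3, 5:2, 6:2, 7:1, 8:2}
Step 1: smallest deg-1 vertex = 1, p_1 = 5. Add edge {1,5}. Now deg[1]=0, deg[5]=1.
Step 2: smallest deg-1 vertex = 3, p_2 = 2. Add edge {2,3}. Now deg[3]=0, deg[2]=1.
Step 3: smallest deg-1 vertex = 2, p_3 = 6. Add edge {2,6}. Now deg[2]=0, deg[6]=1.
Step 4: smallest deg-1 vertex = 5, p_4 = 4. Add edge {4,5}. Now deg[5]=0, deg[4]=2.
Step 5: smallest deg-1 vertex = 6, p_5 = 8. Add edge {6,8}. Now deg[6]=0, deg[8]=1.
Step 6: smallest deg-1 vertex = 7, p_6 = 4. Add edge {4,7}. Now deg[7]=0, deg[4]=1.
Final: two remaining deg-1 vertices are 4, 8. Add edge {4,8}.

Answer: 1 5
2 3
2 6
4 5
6 8
4 7
4 8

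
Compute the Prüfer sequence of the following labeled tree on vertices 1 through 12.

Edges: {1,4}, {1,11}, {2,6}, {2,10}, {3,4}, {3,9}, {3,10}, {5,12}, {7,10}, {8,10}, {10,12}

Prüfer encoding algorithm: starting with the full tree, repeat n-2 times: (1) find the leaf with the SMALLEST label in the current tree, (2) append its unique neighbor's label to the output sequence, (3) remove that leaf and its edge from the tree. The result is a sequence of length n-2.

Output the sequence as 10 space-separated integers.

Step 1: leaves = {5,6,7,8,9,11}. Remove smallest leaf 5, emit neighbor 12.
Step 2: leaves = {6,7,8,9,11,12}. Remove smallest leaf 6, emit neighbor 2.
Step 3: leaves = {2,7,8,9,11,12}. Remove smallest leaf 2, emit neighbor 10.
Step 4: leaves = {7,8,9,11,12}. Remove smallest leaf 7, emit neighbor 10.
Step 5: leaves = {8,9,11,12}. Remove smallest leaf 8, emit neighbor 10.
Step 6: leaves = {9,11,12}. Remove smallest leaf 9, emit neighbor 3.
Step 7: leaves = {11,12}. Remove smallest leaf 11, emit neighbor 1.
Step 8: leaves = {1,12}. Remove smallest leaf 1, emit neighbor 4.
Step 9: leaves = {4,12}. Remove smallest leaf 4, emit neighbor 3.
Step 10: leaves = {3,12}. Remove smallest leaf 3, emit neighbor 10.
Done: 2 vertices remain (10, 12). Sequence = [12 2 10 10 10 3 1 4 3 10]

Answer: 12 2 10 10 10 3 1 4 3 10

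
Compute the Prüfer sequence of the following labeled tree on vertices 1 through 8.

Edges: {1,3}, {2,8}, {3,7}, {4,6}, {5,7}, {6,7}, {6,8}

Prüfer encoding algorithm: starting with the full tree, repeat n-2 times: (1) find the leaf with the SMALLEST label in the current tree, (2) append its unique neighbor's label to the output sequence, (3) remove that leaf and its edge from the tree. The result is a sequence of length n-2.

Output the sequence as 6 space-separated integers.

Step 1: leaves = {1,2,4,5}. Remove smallest leaf 1, emit neighbor 3.
Step 2: leaves = {2,3,4,5}. Remove smallest leaf 2, emit neighbor 8.
Step 3: leaves = {3,4,5,8}. Remove smallest leaf 3, emit neighbor 7.
Step 4: leaves = {4,5,8}. Remove smallest leaf 4, emit neighbor 6.
Step 5: leaves = {5,8}. Remove smallest leaf 5, emit neighbor 7.
Step 6: leaves = {7,8}. Remove smallest leaf 7, emit neighbor 6.
Done: 2 vertices remain (6, 8). Sequence = [3 8 7 6 7 6]

Answer: 3 8 7 6 7 6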